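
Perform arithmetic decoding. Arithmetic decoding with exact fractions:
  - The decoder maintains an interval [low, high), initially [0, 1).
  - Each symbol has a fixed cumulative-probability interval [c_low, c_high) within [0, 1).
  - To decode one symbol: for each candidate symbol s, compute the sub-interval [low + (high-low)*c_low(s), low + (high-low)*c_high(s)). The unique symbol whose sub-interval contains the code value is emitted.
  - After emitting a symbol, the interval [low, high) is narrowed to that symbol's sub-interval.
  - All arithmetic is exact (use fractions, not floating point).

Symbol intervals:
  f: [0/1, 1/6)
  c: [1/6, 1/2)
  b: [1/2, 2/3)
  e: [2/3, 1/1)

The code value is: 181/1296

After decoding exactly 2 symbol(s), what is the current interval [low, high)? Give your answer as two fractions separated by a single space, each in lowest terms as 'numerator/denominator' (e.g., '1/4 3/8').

Step 1: interval [0/1, 1/1), width = 1/1 - 0/1 = 1/1
  'f': [0/1 + 1/1*0/1, 0/1 + 1/1*1/6) = [0/1, 1/6) <- contains code 181/1296
  'c': [0/1 + 1/1*1/6, 0/1 + 1/1*1/2) = [1/6, 1/2)
  'b': [0/1 + 1/1*1/2, 0/1 + 1/1*2/3) = [1/2, 2/3)
  'e': [0/1 + 1/1*2/3, 0/1 + 1/1*1/1) = [2/3, 1/1)
  emit 'f', narrow to [0/1, 1/6)
Step 2: interval [0/1, 1/6), width = 1/6 - 0/1 = 1/6
  'f': [0/1 + 1/6*0/1, 0/1 + 1/6*1/6) = [0/1, 1/36)
  'c': [0/1 + 1/6*1/6, 0/1 + 1/6*1/2) = [1/36, 1/12)
  'b': [0/1 + 1/6*1/2, 0/1 + 1/6*2/3) = [1/12, 1/9)
  'e': [0/1 + 1/6*2/3, 0/1 + 1/6*1/1) = [1/9, 1/6) <- contains code 181/1296
  emit 'e', narrow to [1/9, 1/6)

Answer: 1/9 1/6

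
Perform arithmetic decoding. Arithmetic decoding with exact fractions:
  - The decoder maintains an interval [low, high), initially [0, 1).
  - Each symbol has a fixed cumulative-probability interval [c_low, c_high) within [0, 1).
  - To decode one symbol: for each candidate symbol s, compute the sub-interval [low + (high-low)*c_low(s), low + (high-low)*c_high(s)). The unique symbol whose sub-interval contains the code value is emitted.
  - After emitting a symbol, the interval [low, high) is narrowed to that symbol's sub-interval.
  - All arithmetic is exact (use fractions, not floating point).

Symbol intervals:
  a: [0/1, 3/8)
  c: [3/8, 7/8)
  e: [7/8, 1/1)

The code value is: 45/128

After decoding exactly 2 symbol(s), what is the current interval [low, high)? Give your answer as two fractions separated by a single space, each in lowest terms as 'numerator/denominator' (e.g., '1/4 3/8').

Step 1: interval [0/1, 1/1), width = 1/1 - 0/1 = 1/1
  'a': [0/1 + 1/1*0/1, 0/1 + 1/1*3/8) = [0/1, 3/8) <- contains code 45/128
  'c': [0/1 + 1/1*3/8, 0/1 + 1/1*7/8) = [3/8, 7/8)
  'e': [0/1 + 1/1*7/8, 0/1 + 1/1*1/1) = [7/8, 1/1)
  emit 'a', narrow to [0/1, 3/8)
Step 2: interval [0/1, 3/8), width = 3/8 - 0/1 = 3/8
  'a': [0/1 + 3/8*0/1, 0/1 + 3/8*3/8) = [0/1, 9/64)
  'c': [0/1 + 3/8*3/8, 0/1 + 3/8*7/8) = [9/64, 21/64)
  'e': [0/1 + 3/8*7/8, 0/1 + 3/8*1/1) = [21/64, 3/8) <- contains code 45/128
  emit 'e', narrow to [21/64, 3/8)

Answer: 21/64 3/8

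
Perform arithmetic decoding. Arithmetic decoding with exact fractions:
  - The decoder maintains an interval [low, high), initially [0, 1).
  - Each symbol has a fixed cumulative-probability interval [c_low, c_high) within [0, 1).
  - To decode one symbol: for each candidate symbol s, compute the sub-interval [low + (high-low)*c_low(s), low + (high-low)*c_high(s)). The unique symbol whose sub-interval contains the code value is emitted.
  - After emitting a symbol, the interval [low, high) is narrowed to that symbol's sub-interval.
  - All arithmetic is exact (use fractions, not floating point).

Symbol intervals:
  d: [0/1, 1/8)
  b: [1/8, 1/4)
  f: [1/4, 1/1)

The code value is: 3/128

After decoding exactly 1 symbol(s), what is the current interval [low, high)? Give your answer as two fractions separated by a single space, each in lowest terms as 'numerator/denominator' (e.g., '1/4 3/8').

Answer: 0/1 1/8

Derivation:
Step 1: interval [0/1, 1/1), width = 1/1 - 0/1 = 1/1
  'd': [0/1 + 1/1*0/1, 0/1 + 1/1*1/8) = [0/1, 1/8) <- contains code 3/128
  'b': [0/1 + 1/1*1/8, 0/1 + 1/1*1/4) = [1/8, 1/4)
  'f': [0/1 + 1/1*1/4, 0/1 + 1/1*1/1) = [1/4, 1/1)
  emit 'd', narrow to [0/1, 1/8)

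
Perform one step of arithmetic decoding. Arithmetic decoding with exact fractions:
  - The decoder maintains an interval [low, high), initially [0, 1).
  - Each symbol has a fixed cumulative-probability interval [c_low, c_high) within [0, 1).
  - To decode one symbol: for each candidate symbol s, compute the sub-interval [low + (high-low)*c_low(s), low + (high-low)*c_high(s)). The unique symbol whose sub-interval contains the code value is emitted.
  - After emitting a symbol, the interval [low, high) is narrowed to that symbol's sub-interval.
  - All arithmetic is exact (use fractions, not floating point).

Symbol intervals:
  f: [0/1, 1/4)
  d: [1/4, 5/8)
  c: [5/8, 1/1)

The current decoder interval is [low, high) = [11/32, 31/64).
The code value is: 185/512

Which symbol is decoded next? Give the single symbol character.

Interval width = high − low = 31/64 − 11/32 = 9/64
Scaled code = (code − low) / width = (185/512 − 11/32) / 9/64 = 1/8
  f: [0/1, 1/4) ← scaled code falls here ✓
  d: [1/4, 5/8) 
  c: [5/8, 1/1) 

Answer: f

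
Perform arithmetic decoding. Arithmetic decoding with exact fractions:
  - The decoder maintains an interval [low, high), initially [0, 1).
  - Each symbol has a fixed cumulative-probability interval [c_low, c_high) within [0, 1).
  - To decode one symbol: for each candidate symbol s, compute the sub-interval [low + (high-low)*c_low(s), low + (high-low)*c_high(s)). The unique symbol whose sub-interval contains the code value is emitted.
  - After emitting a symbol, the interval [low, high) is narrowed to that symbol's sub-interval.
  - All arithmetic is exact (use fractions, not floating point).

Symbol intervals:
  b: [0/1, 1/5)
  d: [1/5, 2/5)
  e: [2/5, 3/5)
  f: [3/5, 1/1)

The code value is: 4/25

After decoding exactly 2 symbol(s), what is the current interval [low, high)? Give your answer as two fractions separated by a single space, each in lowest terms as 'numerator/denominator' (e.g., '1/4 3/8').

Step 1: interval [0/1, 1/1), width = 1/1 - 0/1 = 1/1
  'b': [0/1 + 1/1*0/1, 0/1 + 1/1*1/5) = [0/1, 1/5) <- contains code 4/25
  'd': [0/1 + 1/1*1/5, 0/1 + 1/1*2/5) = [1/5, 2/5)
  'e': [0/1 + 1/1*2/5, 0/1 + 1/1*3/5) = [2/5, 3/5)
  'f': [0/1 + 1/1*3/5, 0/1 + 1/1*1/1) = [3/5, 1/1)
  emit 'b', narrow to [0/1, 1/5)
Step 2: interval [0/1, 1/5), width = 1/5 - 0/1 = 1/5
  'b': [0/1 + 1/5*0/1, 0/1 + 1/5*1/5) = [0/1, 1/25)
  'd': [0/1 + 1/5*1/5, 0/1 + 1/5*2/5) = [1/25, 2/25)
  'e': [0/1 + 1/5*2/5, 0/1 + 1/5*3/5) = [2/25, 3/25)
  'f': [0/1 + 1/5*3/5, 0/1 + 1/5*1/1) = [3/25, 1/5) <- contains code 4/25
  emit 'f', narrow to [3/25, 1/5)

Answer: 3/25 1/5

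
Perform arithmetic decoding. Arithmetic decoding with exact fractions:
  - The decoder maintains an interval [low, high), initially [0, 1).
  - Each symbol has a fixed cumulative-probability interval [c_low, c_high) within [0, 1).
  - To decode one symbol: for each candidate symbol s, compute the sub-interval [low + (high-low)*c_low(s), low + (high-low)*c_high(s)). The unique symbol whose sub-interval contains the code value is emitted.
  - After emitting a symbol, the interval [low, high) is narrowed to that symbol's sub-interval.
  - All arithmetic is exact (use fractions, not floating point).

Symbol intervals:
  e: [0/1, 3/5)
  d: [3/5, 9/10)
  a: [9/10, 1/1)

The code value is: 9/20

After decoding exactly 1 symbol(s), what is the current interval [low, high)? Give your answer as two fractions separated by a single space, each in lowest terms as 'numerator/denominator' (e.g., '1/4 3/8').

Step 1: interval [0/1, 1/1), width = 1/1 - 0/1 = 1/1
  'e': [0/1 + 1/1*0/1, 0/1 + 1/1*3/5) = [0/1, 3/5) <- contains code 9/20
  'd': [0/1 + 1/1*3/5, 0/1 + 1/1*9/10) = [3/5, 9/10)
  'a': [0/1 + 1/1*9/10, 0/1 + 1/1*1/1) = [9/10, 1/1)
  emit 'e', narrow to [0/1, 3/5)

Answer: 0/1 3/5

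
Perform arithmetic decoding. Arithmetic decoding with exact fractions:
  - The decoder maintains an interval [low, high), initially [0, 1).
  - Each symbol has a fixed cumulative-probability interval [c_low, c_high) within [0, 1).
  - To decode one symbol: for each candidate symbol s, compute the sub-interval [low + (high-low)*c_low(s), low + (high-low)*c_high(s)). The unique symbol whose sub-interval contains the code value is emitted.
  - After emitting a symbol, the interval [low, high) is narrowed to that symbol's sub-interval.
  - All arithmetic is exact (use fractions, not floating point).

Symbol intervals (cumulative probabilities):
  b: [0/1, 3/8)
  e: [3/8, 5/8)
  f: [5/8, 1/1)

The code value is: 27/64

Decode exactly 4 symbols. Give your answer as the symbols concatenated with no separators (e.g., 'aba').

Answer: ebee

Derivation:
Step 1: interval [0/1, 1/1), width = 1/1 - 0/1 = 1/1
  'b': [0/1 + 1/1*0/1, 0/1 + 1/1*3/8) = [0/1, 3/8)
  'e': [0/1 + 1/1*3/8, 0/1 + 1/1*5/8) = [3/8, 5/8) <- contains code 27/64
  'f': [0/1 + 1/1*5/8, 0/1 + 1/1*1/1) = [5/8, 1/1)
  emit 'e', narrow to [3/8, 5/8)
Step 2: interval [3/8, 5/8), width = 5/8 - 3/8 = 1/4
  'b': [3/8 + 1/4*0/1, 3/8 + 1/4*3/8) = [3/8, 15/32) <- contains code 27/64
  'e': [3/8 + 1/4*3/8, 3/8 + 1/4*5/8) = [15/32, 17/32)
  'f': [3/8 + 1/4*5/8, 3/8 + 1/4*1/1) = [17/32, 5/8)
  emit 'b', narrow to [3/8, 15/32)
Step 3: interval [3/8, 15/32), width = 15/32 - 3/8 = 3/32
  'b': [3/8 + 3/32*0/1, 3/8 + 3/32*3/8) = [3/8, 105/256)
  'e': [3/8 + 3/32*3/8, 3/8 + 3/32*5/8) = [105/256, 111/256) <- contains code 27/64
  'f': [3/8 + 3/32*5/8, 3/8 + 3/32*1/1) = [111/256, 15/32)
  emit 'e', narrow to [105/256, 111/256)
Step 4: interval [105/256, 111/256), width = 111/256 - 105/256 = 3/128
  'b': [105/256 + 3/128*0/1, 105/256 + 3/128*3/8) = [105/256, 429/1024)
  'e': [105/256 + 3/128*3/8, 105/256 + 3/128*5/8) = [429/1024, 435/1024) <- contains code 27/64
  'f': [105/256 + 3/128*5/8, 105/256 + 3/128*1/1) = [435/1024, 111/256)
  emit 'e', narrow to [429/1024, 435/1024)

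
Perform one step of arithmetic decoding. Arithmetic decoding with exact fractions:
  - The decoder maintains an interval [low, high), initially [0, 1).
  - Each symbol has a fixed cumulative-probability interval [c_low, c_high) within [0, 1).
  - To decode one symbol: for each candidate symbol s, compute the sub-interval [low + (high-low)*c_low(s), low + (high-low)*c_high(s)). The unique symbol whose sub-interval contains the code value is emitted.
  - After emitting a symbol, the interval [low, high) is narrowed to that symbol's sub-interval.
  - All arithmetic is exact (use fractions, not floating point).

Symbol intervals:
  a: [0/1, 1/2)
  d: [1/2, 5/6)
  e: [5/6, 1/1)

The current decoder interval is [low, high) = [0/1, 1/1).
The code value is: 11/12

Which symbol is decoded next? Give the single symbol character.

Answer: e

Derivation:
Interval width = high − low = 1/1 − 0/1 = 1/1
Scaled code = (code − low) / width = (11/12 − 0/1) / 1/1 = 11/12
  a: [0/1, 1/2) 
  d: [1/2, 5/6) 
  e: [5/6, 1/1) ← scaled code falls here ✓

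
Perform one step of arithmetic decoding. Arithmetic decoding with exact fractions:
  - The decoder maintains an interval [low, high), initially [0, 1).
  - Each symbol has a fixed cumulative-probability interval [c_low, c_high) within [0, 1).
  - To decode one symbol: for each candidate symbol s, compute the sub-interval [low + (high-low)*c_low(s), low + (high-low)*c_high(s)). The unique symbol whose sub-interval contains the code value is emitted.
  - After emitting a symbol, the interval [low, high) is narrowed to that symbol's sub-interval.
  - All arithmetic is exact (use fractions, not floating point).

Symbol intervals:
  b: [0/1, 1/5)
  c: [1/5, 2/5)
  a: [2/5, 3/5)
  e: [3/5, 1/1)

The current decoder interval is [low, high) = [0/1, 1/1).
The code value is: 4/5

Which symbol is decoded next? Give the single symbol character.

Interval width = high − low = 1/1 − 0/1 = 1/1
Scaled code = (code − low) / width = (4/5 − 0/1) / 1/1 = 4/5
  b: [0/1, 1/5) 
  c: [1/5, 2/5) 
  a: [2/5, 3/5) 
  e: [3/5, 1/1) ← scaled code falls here ✓

Answer: e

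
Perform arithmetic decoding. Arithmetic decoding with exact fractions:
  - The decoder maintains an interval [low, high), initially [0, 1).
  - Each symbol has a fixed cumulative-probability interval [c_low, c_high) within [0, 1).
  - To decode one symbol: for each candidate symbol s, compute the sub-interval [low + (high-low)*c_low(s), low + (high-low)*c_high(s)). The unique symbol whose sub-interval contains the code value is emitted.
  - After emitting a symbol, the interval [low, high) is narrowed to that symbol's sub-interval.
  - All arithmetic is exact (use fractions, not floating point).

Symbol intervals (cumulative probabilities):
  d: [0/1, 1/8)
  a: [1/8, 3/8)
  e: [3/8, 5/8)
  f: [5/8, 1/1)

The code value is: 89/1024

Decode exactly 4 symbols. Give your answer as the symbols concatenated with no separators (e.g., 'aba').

Step 1: interval [0/1, 1/1), width = 1/1 - 0/1 = 1/1
  'd': [0/1 + 1/1*0/1, 0/1 + 1/1*1/8) = [0/1, 1/8) <- contains code 89/1024
  'a': [0/1 + 1/1*1/8, 0/1 + 1/1*3/8) = [1/8, 3/8)
  'e': [0/1 + 1/1*3/8, 0/1 + 1/1*5/8) = [3/8, 5/8)
  'f': [0/1 + 1/1*5/8, 0/1 + 1/1*1/1) = [5/8, 1/1)
  emit 'd', narrow to [0/1, 1/8)
Step 2: interval [0/1, 1/8), width = 1/8 - 0/1 = 1/8
  'd': [0/1 + 1/8*0/1, 0/1 + 1/8*1/8) = [0/1, 1/64)
  'a': [0/1 + 1/8*1/8, 0/1 + 1/8*3/8) = [1/64, 3/64)
  'e': [0/1 + 1/8*3/8, 0/1 + 1/8*5/8) = [3/64, 5/64)
  'f': [0/1 + 1/8*5/8, 0/1 + 1/8*1/1) = [5/64, 1/8) <- contains code 89/1024
  emit 'f', narrow to [5/64, 1/8)
Step 3: interval [5/64, 1/8), width = 1/8 - 5/64 = 3/64
  'd': [5/64 + 3/64*0/1, 5/64 + 3/64*1/8) = [5/64, 43/512)
  'a': [5/64 + 3/64*1/8, 5/64 + 3/64*3/8) = [43/512, 49/512) <- contains code 89/1024
  'e': [5/64 + 3/64*3/8, 5/64 + 3/64*5/8) = [49/512, 55/512)
  'f': [5/64 + 3/64*5/8, 5/64 + 3/64*1/1) = [55/512, 1/8)
  emit 'a', narrow to [43/512, 49/512)
Step 4: interval [43/512, 49/512), width = 49/512 - 43/512 = 3/256
  'd': [43/512 + 3/256*0/1, 43/512 + 3/256*1/8) = [43/512, 175/2048)
  'a': [43/512 + 3/256*1/8, 43/512 + 3/256*3/8) = [175/2048, 181/2048) <- contains code 89/1024
  'e': [43/512 + 3/256*3/8, 43/512 + 3/256*5/8) = [181/2048, 187/2048)
  'f': [43/512 + 3/256*5/8, 43/512 + 3/256*1/1) = [187/2048, 49/512)
  emit 'a', narrow to [175/2048, 181/2048)

Answer: dfaa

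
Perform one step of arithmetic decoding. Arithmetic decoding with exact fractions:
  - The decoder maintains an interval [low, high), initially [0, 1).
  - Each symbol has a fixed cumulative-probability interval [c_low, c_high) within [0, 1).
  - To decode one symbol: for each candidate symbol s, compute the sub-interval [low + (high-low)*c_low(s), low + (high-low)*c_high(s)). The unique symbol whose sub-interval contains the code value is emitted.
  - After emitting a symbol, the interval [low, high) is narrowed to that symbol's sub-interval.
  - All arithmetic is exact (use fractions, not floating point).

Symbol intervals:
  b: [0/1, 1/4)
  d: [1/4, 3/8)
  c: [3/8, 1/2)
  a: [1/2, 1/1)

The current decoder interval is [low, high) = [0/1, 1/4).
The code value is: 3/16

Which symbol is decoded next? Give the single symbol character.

Interval width = high − low = 1/4 − 0/1 = 1/4
Scaled code = (code − low) / width = (3/16 − 0/1) / 1/4 = 3/4
  b: [0/1, 1/4) 
  d: [1/4, 3/8) 
  c: [3/8, 1/2) 
  a: [1/2, 1/1) ← scaled code falls here ✓

Answer: a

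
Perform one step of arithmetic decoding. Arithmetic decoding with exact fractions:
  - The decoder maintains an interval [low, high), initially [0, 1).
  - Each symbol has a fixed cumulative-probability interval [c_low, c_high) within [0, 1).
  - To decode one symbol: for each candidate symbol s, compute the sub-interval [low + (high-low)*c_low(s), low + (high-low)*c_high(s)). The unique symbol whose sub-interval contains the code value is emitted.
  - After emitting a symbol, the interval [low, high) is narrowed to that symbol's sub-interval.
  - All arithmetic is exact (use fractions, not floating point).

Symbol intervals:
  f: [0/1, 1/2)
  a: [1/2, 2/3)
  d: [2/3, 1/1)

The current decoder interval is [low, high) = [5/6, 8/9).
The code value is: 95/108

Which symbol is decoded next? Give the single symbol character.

Answer: d

Derivation:
Interval width = high − low = 8/9 − 5/6 = 1/18
Scaled code = (code − low) / width = (95/108 − 5/6) / 1/18 = 5/6
  f: [0/1, 1/2) 
  a: [1/2, 2/3) 
  d: [2/3, 1/1) ← scaled code falls here ✓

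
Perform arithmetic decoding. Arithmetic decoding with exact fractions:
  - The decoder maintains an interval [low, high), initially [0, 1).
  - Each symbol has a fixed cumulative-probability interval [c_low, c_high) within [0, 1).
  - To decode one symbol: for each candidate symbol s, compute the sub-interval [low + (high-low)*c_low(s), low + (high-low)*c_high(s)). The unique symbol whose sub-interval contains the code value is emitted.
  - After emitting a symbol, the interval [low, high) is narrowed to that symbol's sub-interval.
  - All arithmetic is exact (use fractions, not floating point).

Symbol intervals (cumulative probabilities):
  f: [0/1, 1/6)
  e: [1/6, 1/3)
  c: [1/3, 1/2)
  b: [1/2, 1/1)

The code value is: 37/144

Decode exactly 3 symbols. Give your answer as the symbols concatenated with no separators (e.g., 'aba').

Step 1: interval [0/1, 1/1), width = 1/1 - 0/1 = 1/1
  'f': [0/1 + 1/1*0/1, 0/1 + 1/1*1/6) = [0/1, 1/6)
  'e': [0/1 + 1/1*1/6, 0/1 + 1/1*1/3) = [1/6, 1/3) <- contains code 37/144
  'c': [0/1 + 1/1*1/3, 0/1 + 1/1*1/2) = [1/3, 1/2)
  'b': [0/1 + 1/1*1/2, 0/1 + 1/1*1/1) = [1/2, 1/1)
  emit 'e', narrow to [1/6, 1/3)
Step 2: interval [1/6, 1/3), width = 1/3 - 1/6 = 1/6
  'f': [1/6 + 1/6*0/1, 1/6 + 1/6*1/6) = [1/6, 7/36)
  'e': [1/6 + 1/6*1/6, 1/6 + 1/6*1/3) = [7/36, 2/9)
  'c': [1/6 + 1/6*1/3, 1/6 + 1/6*1/2) = [2/9, 1/4)
  'b': [1/6 + 1/6*1/2, 1/6 + 1/6*1/1) = [1/4, 1/3) <- contains code 37/144
  emit 'b', narrow to [1/4, 1/3)
Step 3: interval [1/4, 1/3), width = 1/3 - 1/4 = 1/12
  'f': [1/4 + 1/12*0/1, 1/4 + 1/12*1/6) = [1/4, 19/72) <- contains code 37/144
  'e': [1/4 + 1/12*1/6, 1/4 + 1/12*1/3) = [19/72, 5/18)
  'c': [1/4 + 1/12*1/3, 1/4 + 1/12*1/2) = [5/18, 7/24)
  'b': [1/4 + 1/12*1/2, 1/4 + 1/12*1/1) = [7/24, 1/3)
  emit 'f', narrow to [1/4, 19/72)

Answer: ebf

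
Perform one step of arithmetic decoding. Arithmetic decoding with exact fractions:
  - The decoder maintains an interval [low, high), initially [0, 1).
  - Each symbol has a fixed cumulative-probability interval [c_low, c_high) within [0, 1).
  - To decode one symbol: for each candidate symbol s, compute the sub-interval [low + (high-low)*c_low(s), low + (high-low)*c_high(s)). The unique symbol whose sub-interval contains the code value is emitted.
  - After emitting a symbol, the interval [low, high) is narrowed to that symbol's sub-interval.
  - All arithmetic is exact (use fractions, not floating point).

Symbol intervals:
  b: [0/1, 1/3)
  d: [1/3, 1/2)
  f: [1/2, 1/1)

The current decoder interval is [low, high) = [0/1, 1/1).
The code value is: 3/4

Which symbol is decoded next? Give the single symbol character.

Interval width = high − low = 1/1 − 0/1 = 1/1
Scaled code = (code − low) / width = (3/4 − 0/1) / 1/1 = 3/4
  b: [0/1, 1/3) 
  d: [1/3, 1/2) 
  f: [1/2, 1/1) ← scaled code falls here ✓

Answer: f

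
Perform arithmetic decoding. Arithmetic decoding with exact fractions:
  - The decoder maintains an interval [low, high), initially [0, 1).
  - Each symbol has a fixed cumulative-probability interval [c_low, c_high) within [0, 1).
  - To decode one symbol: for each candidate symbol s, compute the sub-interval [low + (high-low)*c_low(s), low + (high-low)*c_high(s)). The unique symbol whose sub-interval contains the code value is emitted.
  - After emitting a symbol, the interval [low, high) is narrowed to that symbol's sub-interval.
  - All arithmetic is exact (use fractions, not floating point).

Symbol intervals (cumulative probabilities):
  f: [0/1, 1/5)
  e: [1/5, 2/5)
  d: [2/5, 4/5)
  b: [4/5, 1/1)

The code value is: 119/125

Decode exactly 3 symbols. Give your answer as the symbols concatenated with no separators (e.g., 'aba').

Step 1: interval [0/1, 1/1), width = 1/1 - 0/1 = 1/1
  'f': [0/1 + 1/1*0/1, 0/1 + 1/1*1/5) = [0/1, 1/5)
  'e': [0/1 + 1/1*1/5, 0/1 + 1/1*2/5) = [1/5, 2/5)
  'd': [0/1 + 1/1*2/5, 0/1 + 1/1*4/5) = [2/5, 4/5)
  'b': [0/1 + 1/1*4/5, 0/1 + 1/1*1/1) = [4/5, 1/1) <- contains code 119/125
  emit 'b', narrow to [4/5, 1/1)
Step 2: interval [4/5, 1/1), width = 1/1 - 4/5 = 1/5
  'f': [4/5 + 1/5*0/1, 4/5 + 1/5*1/5) = [4/5, 21/25)
  'e': [4/5 + 1/5*1/5, 4/5 + 1/5*2/5) = [21/25, 22/25)
  'd': [4/5 + 1/5*2/5, 4/5 + 1/5*4/5) = [22/25, 24/25) <- contains code 119/125
  'b': [4/5 + 1/5*4/5, 4/5 + 1/5*1/1) = [24/25, 1/1)
  emit 'd', narrow to [22/25, 24/25)
Step 3: interval [22/25, 24/25), width = 24/25 - 22/25 = 2/25
  'f': [22/25 + 2/25*0/1, 22/25 + 2/25*1/5) = [22/25, 112/125)
  'e': [22/25 + 2/25*1/5, 22/25 + 2/25*2/5) = [112/125, 114/125)
  'd': [22/25 + 2/25*2/5, 22/25 + 2/25*4/5) = [114/125, 118/125)
  'b': [22/25 + 2/25*4/5, 22/25 + 2/25*1/1) = [118/125, 24/25) <- contains code 119/125
  emit 'b', narrow to [118/125, 24/25)

Answer: bdb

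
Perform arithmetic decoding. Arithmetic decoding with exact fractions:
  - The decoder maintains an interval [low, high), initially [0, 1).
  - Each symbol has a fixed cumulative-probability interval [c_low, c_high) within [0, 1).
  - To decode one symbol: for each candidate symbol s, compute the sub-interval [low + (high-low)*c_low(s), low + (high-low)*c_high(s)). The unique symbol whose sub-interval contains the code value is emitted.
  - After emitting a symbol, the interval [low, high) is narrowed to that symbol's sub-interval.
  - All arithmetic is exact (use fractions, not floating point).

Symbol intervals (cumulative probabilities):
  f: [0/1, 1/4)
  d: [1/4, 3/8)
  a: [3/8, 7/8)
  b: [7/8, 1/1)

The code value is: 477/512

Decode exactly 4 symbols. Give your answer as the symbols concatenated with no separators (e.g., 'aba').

Step 1: interval [0/1, 1/1), width = 1/1 - 0/1 = 1/1
  'f': [0/1 + 1/1*0/1, 0/1 + 1/1*1/4) = [0/1, 1/4)
  'd': [0/1 + 1/1*1/4, 0/1 + 1/1*3/8) = [1/4, 3/8)
  'a': [0/1 + 1/1*3/8, 0/1 + 1/1*7/8) = [3/8, 7/8)
  'b': [0/1 + 1/1*7/8, 0/1 + 1/1*1/1) = [7/8, 1/1) <- contains code 477/512
  emit 'b', narrow to [7/8, 1/1)
Step 2: interval [7/8, 1/1), width = 1/1 - 7/8 = 1/8
  'f': [7/8 + 1/8*0/1, 7/8 + 1/8*1/4) = [7/8, 29/32)
  'd': [7/8 + 1/8*1/4, 7/8 + 1/8*3/8) = [29/32, 59/64)
  'a': [7/8 + 1/8*3/8, 7/8 + 1/8*7/8) = [59/64, 63/64) <- contains code 477/512
  'b': [7/8 + 1/8*7/8, 7/8 + 1/8*1/1) = [63/64, 1/1)
  emit 'a', narrow to [59/64, 63/64)
Step 3: interval [59/64, 63/64), width = 63/64 - 59/64 = 1/16
  'f': [59/64 + 1/16*0/1, 59/64 + 1/16*1/4) = [59/64, 15/16) <- contains code 477/512
  'd': [59/64 + 1/16*1/4, 59/64 + 1/16*3/8) = [15/16, 121/128)
  'a': [59/64 + 1/16*3/8, 59/64 + 1/16*7/8) = [121/128, 125/128)
  'b': [59/64 + 1/16*7/8, 59/64 + 1/16*1/1) = [125/128, 63/64)
  emit 'f', narrow to [59/64, 15/16)
Step 4: interval [59/64, 15/16), width = 15/16 - 59/64 = 1/64
  'f': [59/64 + 1/64*0/1, 59/64 + 1/64*1/4) = [59/64, 237/256)
  'd': [59/64 + 1/64*1/4, 59/64 + 1/64*3/8) = [237/256, 475/512)
  'a': [59/64 + 1/64*3/8, 59/64 + 1/64*7/8) = [475/512, 479/512) <- contains code 477/512
  'b': [59/64 + 1/64*7/8, 59/64 + 1/64*1/1) = [479/512, 15/16)
  emit 'a', narrow to [475/512, 479/512)

Answer: bafa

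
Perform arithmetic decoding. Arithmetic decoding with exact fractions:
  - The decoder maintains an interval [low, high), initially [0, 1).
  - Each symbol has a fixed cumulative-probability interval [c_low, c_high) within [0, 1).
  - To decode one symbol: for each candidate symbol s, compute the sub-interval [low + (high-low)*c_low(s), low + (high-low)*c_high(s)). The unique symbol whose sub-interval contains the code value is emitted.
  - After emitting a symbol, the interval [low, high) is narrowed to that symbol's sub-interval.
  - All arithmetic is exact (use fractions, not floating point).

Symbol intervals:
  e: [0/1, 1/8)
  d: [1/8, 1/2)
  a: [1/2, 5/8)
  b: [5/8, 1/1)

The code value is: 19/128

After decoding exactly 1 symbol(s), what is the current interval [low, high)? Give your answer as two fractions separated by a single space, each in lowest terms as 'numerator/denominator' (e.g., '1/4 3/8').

Answer: 1/8 1/2

Derivation:
Step 1: interval [0/1, 1/1), width = 1/1 - 0/1 = 1/1
  'e': [0/1 + 1/1*0/1, 0/1 + 1/1*1/8) = [0/1, 1/8)
  'd': [0/1 + 1/1*1/8, 0/1 + 1/1*1/2) = [1/8, 1/2) <- contains code 19/128
  'a': [0/1 + 1/1*1/2, 0/1 + 1/1*5/8) = [1/2, 5/8)
  'b': [0/1 + 1/1*5/8, 0/1 + 1/1*1/1) = [5/8, 1/1)
  emit 'd', narrow to [1/8, 1/2)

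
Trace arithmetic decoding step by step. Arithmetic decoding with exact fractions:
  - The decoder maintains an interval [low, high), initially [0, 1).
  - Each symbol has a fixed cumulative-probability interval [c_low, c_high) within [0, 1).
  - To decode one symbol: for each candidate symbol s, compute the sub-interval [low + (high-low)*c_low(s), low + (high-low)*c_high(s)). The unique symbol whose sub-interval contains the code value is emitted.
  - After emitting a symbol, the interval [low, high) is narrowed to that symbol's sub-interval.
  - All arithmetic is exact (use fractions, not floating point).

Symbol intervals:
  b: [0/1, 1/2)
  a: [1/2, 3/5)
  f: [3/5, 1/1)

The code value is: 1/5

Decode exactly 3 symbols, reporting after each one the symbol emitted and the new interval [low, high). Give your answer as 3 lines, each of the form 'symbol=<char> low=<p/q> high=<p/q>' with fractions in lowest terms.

Step 1: interval [0/1, 1/1), width = 1/1 - 0/1 = 1/1
  'b': [0/1 + 1/1*0/1, 0/1 + 1/1*1/2) = [0/1, 1/2) <- contains code 1/5
  'a': [0/1 + 1/1*1/2, 0/1 + 1/1*3/5) = [1/2, 3/5)
  'f': [0/1 + 1/1*3/5, 0/1 + 1/1*1/1) = [3/5, 1/1)
  emit 'b', narrow to [0/1, 1/2)
Step 2: interval [0/1, 1/2), width = 1/2 - 0/1 = 1/2
  'b': [0/1 + 1/2*0/1, 0/1 + 1/2*1/2) = [0/1, 1/4) <- contains code 1/5
  'a': [0/1 + 1/2*1/2, 0/1 + 1/2*3/5) = [1/4, 3/10)
  'f': [0/1 + 1/2*3/5, 0/1 + 1/2*1/1) = [3/10, 1/2)
  emit 'b', narrow to [0/1, 1/4)
Step 3: interval [0/1, 1/4), width = 1/4 - 0/1 = 1/4
  'b': [0/1 + 1/4*0/1, 0/1 + 1/4*1/2) = [0/1, 1/8)
  'a': [0/1 + 1/4*1/2, 0/1 + 1/4*3/5) = [1/8, 3/20)
  'f': [0/1 + 1/4*3/5, 0/1 + 1/4*1/1) = [3/20, 1/4) <- contains code 1/5
  emit 'f', narrow to [3/20, 1/4)

Answer: symbol=b low=0/1 high=1/2
symbol=b low=0/1 high=1/4
symbol=f low=3/20 high=1/4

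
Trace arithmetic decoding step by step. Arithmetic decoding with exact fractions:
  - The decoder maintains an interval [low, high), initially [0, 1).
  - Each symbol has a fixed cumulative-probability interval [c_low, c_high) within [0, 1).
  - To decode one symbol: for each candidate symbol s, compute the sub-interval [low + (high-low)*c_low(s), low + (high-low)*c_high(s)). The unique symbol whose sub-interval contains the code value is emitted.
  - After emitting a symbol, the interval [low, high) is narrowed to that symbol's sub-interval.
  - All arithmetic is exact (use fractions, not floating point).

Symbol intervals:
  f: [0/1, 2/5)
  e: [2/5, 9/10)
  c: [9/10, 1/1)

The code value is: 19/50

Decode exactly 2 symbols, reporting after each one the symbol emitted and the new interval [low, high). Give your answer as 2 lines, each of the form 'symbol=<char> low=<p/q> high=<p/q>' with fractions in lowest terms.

Step 1: interval [0/1, 1/1), width = 1/1 - 0/1 = 1/1
  'f': [0/1 + 1/1*0/1, 0/1 + 1/1*2/5) = [0/1, 2/5) <- contains code 19/50
  'e': [0/1 + 1/1*2/5, 0/1 + 1/1*9/10) = [2/5, 9/10)
  'c': [0/1 + 1/1*9/10, 0/1 + 1/1*1/1) = [9/10, 1/1)
  emit 'f', narrow to [0/1, 2/5)
Step 2: interval [0/1, 2/5), width = 2/5 - 0/1 = 2/5
  'f': [0/1 + 2/5*0/1, 0/1 + 2/5*2/5) = [0/1, 4/25)
  'e': [0/1 + 2/5*2/5, 0/1 + 2/5*9/10) = [4/25, 9/25)
  'c': [0/1 + 2/5*9/10, 0/1 + 2/5*1/1) = [9/25, 2/5) <- contains code 19/50
  emit 'c', narrow to [9/25, 2/5)

Answer: symbol=f low=0/1 high=2/5
symbol=c low=9/25 high=2/5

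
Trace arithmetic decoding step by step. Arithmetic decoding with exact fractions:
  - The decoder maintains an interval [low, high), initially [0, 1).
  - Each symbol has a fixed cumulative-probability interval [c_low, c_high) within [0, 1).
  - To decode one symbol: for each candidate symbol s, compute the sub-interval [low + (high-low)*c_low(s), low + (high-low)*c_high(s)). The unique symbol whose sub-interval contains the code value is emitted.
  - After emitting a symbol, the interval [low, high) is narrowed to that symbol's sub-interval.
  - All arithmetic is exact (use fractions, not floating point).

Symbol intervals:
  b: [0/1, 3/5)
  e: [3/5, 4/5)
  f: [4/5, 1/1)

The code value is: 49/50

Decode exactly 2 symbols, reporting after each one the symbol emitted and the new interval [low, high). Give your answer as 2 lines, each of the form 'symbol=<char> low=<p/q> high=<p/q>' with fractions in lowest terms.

Step 1: interval [0/1, 1/1), width = 1/1 - 0/1 = 1/1
  'b': [0/1 + 1/1*0/1, 0/1 + 1/1*3/5) = [0/1, 3/5)
  'e': [0/1 + 1/1*3/5, 0/1 + 1/1*4/5) = [3/5, 4/5)
  'f': [0/1 + 1/1*4/5, 0/1 + 1/1*1/1) = [4/5, 1/1) <- contains code 49/50
  emit 'f', narrow to [4/5, 1/1)
Step 2: interval [4/5, 1/1), width = 1/1 - 4/5 = 1/5
  'b': [4/5 + 1/5*0/1, 4/5 + 1/5*3/5) = [4/5, 23/25)
  'e': [4/5 + 1/5*3/5, 4/5 + 1/5*4/5) = [23/25, 24/25)
  'f': [4/5 + 1/5*4/5, 4/5 + 1/5*1/1) = [24/25, 1/1) <- contains code 49/50
  emit 'f', narrow to [24/25, 1/1)

Answer: symbol=f low=4/5 high=1/1
symbol=f low=24/25 high=1/1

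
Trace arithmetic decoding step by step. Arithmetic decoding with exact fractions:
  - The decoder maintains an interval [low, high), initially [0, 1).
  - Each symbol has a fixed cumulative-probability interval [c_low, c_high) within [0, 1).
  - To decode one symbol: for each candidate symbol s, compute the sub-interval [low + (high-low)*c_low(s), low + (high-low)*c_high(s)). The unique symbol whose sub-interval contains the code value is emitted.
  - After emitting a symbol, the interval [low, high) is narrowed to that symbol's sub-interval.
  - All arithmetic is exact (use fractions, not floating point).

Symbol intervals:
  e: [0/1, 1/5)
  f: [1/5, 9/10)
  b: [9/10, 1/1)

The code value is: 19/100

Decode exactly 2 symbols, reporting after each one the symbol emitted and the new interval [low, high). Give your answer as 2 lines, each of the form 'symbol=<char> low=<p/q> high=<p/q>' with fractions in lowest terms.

Answer: symbol=e low=0/1 high=1/5
symbol=b low=9/50 high=1/5

Derivation:
Step 1: interval [0/1, 1/1), width = 1/1 - 0/1 = 1/1
  'e': [0/1 + 1/1*0/1, 0/1 + 1/1*1/5) = [0/1, 1/5) <- contains code 19/100
  'f': [0/1 + 1/1*1/5, 0/1 + 1/1*9/10) = [1/5, 9/10)
  'b': [0/1 + 1/1*9/10, 0/1 + 1/1*1/1) = [9/10, 1/1)
  emit 'e', narrow to [0/1, 1/5)
Step 2: interval [0/1, 1/5), width = 1/5 - 0/1 = 1/5
  'e': [0/1 + 1/5*0/1, 0/1 + 1/5*1/5) = [0/1, 1/25)
  'f': [0/1 + 1/5*1/5, 0/1 + 1/5*9/10) = [1/25, 9/50)
  'b': [0/1 + 1/5*9/10, 0/1 + 1/5*1/1) = [9/50, 1/5) <- contains code 19/100
  emit 'b', narrow to [9/50, 1/5)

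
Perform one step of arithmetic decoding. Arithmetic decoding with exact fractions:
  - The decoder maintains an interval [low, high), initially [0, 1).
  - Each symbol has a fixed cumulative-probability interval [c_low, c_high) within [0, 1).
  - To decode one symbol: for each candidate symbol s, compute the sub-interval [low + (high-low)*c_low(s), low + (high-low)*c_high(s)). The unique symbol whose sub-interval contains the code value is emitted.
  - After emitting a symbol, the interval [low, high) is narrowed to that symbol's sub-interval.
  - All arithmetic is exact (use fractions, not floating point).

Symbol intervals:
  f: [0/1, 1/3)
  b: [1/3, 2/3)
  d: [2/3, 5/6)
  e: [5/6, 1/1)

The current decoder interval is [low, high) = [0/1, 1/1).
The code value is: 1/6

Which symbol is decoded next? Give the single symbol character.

Answer: f

Derivation:
Interval width = high − low = 1/1 − 0/1 = 1/1
Scaled code = (code − low) / width = (1/6 − 0/1) / 1/1 = 1/6
  f: [0/1, 1/3) ← scaled code falls here ✓
  b: [1/3, 2/3) 
  d: [2/3, 5/6) 
  e: [5/6, 1/1) 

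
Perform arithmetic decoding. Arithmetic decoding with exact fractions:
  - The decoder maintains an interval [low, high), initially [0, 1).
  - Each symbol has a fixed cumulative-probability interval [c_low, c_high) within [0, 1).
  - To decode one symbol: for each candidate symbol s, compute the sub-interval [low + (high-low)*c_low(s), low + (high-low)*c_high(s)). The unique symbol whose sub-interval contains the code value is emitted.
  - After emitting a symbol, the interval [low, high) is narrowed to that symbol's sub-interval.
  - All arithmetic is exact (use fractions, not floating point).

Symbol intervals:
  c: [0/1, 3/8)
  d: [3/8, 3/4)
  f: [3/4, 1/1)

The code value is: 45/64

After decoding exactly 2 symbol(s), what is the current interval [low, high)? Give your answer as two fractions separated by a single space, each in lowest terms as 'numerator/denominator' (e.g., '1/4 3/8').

Step 1: interval [0/1, 1/1), width = 1/1 - 0/1 = 1/1
  'c': [0/1 + 1/1*0/1, 0/1 + 1/1*3/8) = [0/1, 3/8)
  'd': [0/1 + 1/1*3/8, 0/1 + 1/1*3/4) = [3/8, 3/4) <- contains code 45/64
  'f': [0/1 + 1/1*3/4, 0/1 + 1/1*1/1) = [3/4, 1/1)
  emit 'd', narrow to [3/8, 3/4)
Step 2: interval [3/8, 3/4), width = 3/4 - 3/8 = 3/8
  'c': [3/8 + 3/8*0/1, 3/8 + 3/8*3/8) = [3/8, 33/64)
  'd': [3/8 + 3/8*3/8, 3/8 + 3/8*3/4) = [33/64, 21/32)
  'f': [3/8 + 3/8*3/4, 3/8 + 3/8*1/1) = [21/32, 3/4) <- contains code 45/64
  emit 'f', narrow to [21/32, 3/4)

Answer: 21/32 3/4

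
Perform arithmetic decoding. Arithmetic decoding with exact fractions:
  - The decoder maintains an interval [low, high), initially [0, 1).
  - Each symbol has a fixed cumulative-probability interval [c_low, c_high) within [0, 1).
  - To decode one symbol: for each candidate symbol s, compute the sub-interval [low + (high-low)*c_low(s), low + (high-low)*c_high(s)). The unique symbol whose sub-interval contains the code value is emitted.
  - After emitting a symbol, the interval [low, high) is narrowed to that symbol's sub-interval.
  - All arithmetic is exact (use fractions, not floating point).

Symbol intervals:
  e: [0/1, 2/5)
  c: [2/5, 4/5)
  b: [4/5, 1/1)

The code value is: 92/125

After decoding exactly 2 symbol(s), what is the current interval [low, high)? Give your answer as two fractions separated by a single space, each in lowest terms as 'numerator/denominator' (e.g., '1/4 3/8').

Step 1: interval [0/1, 1/1), width = 1/1 - 0/1 = 1/1
  'e': [0/1 + 1/1*0/1, 0/1 + 1/1*2/5) = [0/1, 2/5)
  'c': [0/1 + 1/1*2/5, 0/1 + 1/1*4/5) = [2/5, 4/5) <- contains code 92/125
  'b': [0/1 + 1/1*4/5, 0/1 + 1/1*1/1) = [4/5, 1/1)
  emit 'c', narrow to [2/5, 4/5)
Step 2: interval [2/5, 4/5), width = 4/5 - 2/5 = 2/5
  'e': [2/5 + 2/5*0/1, 2/5 + 2/5*2/5) = [2/5, 14/25)
  'c': [2/5 + 2/5*2/5, 2/5 + 2/5*4/5) = [14/25, 18/25)
  'b': [2/5 + 2/5*4/5, 2/5 + 2/5*1/1) = [18/25, 4/5) <- contains code 92/125
  emit 'b', narrow to [18/25, 4/5)

Answer: 18/25 4/5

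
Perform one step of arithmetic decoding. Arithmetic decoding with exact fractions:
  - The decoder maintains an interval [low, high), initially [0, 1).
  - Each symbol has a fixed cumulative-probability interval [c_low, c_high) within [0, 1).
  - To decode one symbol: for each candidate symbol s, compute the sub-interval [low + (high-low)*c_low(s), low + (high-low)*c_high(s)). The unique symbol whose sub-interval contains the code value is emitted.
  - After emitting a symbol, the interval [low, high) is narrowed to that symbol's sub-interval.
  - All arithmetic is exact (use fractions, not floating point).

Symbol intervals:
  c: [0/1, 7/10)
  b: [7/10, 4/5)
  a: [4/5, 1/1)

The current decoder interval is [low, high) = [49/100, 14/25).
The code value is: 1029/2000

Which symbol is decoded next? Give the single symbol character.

Interval width = high − low = 14/25 − 49/100 = 7/100
Scaled code = (code − low) / width = (1029/2000 − 49/100) / 7/100 = 7/20
  c: [0/1, 7/10) ← scaled code falls here ✓
  b: [7/10, 4/5) 
  a: [4/5, 1/1) 

Answer: c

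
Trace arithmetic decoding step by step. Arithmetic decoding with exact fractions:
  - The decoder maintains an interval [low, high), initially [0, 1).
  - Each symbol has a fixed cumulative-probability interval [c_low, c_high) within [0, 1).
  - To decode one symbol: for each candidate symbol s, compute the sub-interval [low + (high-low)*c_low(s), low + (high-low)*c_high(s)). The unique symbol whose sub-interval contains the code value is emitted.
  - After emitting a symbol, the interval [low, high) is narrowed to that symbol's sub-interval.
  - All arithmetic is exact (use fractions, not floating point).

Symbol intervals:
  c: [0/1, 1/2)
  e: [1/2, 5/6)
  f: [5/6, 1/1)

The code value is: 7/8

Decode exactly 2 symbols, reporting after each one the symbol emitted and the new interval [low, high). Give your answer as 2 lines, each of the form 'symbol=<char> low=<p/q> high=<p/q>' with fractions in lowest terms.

Answer: symbol=f low=5/6 high=1/1
symbol=c low=5/6 high=11/12

Derivation:
Step 1: interval [0/1, 1/1), width = 1/1 - 0/1 = 1/1
  'c': [0/1 + 1/1*0/1, 0/1 + 1/1*1/2) = [0/1, 1/2)
  'e': [0/1 + 1/1*1/2, 0/1 + 1/1*5/6) = [1/2, 5/6)
  'f': [0/1 + 1/1*5/6, 0/1 + 1/1*1/1) = [5/6, 1/1) <- contains code 7/8
  emit 'f', narrow to [5/6, 1/1)
Step 2: interval [5/6, 1/1), width = 1/1 - 5/6 = 1/6
  'c': [5/6 + 1/6*0/1, 5/6 + 1/6*1/2) = [5/6, 11/12) <- contains code 7/8
  'e': [5/6 + 1/6*1/2, 5/6 + 1/6*5/6) = [11/12, 35/36)
  'f': [5/6 + 1/6*5/6, 5/6 + 1/6*1/1) = [35/36, 1/1)
  emit 'c', narrow to [5/6, 11/12)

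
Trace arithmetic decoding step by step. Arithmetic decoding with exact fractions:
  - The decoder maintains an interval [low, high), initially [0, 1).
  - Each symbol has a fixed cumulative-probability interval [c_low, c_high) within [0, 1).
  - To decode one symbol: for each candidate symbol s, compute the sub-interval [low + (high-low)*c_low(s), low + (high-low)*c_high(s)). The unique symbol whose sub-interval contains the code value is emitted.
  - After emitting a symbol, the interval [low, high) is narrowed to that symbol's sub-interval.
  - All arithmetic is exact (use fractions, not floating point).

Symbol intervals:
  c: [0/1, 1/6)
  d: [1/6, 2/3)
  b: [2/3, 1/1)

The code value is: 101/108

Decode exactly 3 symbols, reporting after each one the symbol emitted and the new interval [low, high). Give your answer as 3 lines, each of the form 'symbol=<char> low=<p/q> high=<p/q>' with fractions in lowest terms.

Answer: symbol=b low=2/3 high=1/1
symbol=b low=8/9 high=1/1
symbol=d low=49/54 high=26/27

Derivation:
Step 1: interval [0/1, 1/1), width = 1/1 - 0/1 = 1/1
  'c': [0/1 + 1/1*0/1, 0/1 + 1/1*1/6) = [0/1, 1/6)
  'd': [0/1 + 1/1*1/6, 0/1 + 1/1*2/3) = [1/6, 2/3)
  'b': [0/1 + 1/1*2/3, 0/1 + 1/1*1/1) = [2/3, 1/1) <- contains code 101/108
  emit 'b', narrow to [2/3, 1/1)
Step 2: interval [2/3, 1/1), width = 1/1 - 2/3 = 1/3
  'c': [2/3 + 1/3*0/1, 2/3 + 1/3*1/6) = [2/3, 13/18)
  'd': [2/3 + 1/3*1/6, 2/3 + 1/3*2/3) = [13/18, 8/9)
  'b': [2/3 + 1/3*2/3, 2/3 + 1/3*1/1) = [8/9, 1/1) <- contains code 101/108
  emit 'b', narrow to [8/9, 1/1)
Step 3: interval [8/9, 1/1), width = 1/1 - 8/9 = 1/9
  'c': [8/9 + 1/9*0/1, 8/9 + 1/9*1/6) = [8/9, 49/54)
  'd': [8/9 + 1/9*1/6, 8/9 + 1/9*2/3) = [49/54, 26/27) <- contains code 101/108
  'b': [8/9 + 1/9*2/3, 8/9 + 1/9*1/1) = [26/27, 1/1)
  emit 'd', narrow to [49/54, 26/27)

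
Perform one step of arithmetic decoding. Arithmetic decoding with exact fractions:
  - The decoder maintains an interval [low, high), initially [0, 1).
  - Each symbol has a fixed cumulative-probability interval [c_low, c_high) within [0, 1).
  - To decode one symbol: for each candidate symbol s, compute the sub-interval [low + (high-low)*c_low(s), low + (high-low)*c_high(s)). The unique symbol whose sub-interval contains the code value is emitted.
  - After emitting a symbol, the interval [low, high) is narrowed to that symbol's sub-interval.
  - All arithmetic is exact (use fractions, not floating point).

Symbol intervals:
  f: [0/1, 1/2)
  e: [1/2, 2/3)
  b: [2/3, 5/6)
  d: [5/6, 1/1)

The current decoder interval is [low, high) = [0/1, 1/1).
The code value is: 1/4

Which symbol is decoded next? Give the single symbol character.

Interval width = high − low = 1/1 − 0/1 = 1/1
Scaled code = (code − low) / width = (1/4 − 0/1) / 1/1 = 1/4
  f: [0/1, 1/2) ← scaled code falls here ✓
  e: [1/2, 2/3) 
  b: [2/3, 5/6) 
  d: [5/6, 1/1) 

Answer: f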